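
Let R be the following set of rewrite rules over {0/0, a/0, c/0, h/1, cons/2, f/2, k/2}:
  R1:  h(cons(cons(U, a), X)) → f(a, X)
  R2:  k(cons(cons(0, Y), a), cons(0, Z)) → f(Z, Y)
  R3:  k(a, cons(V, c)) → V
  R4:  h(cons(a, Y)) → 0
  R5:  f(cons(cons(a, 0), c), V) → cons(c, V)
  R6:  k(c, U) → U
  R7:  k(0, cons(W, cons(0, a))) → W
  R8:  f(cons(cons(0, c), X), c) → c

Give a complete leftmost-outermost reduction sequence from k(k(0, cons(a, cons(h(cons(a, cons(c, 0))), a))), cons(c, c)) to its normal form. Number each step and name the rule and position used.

1. k(k(0, cons(a, cons(h(cons(a, cons(c, 0))), a))), cons(c, c))  →  k(k(0, cons(a, cons(0, a))), cons(c, c))   [R4 at 1.2.2.1]
2. k(k(0, cons(a, cons(0, a))), cons(c, c))  →  k(a, cons(c, c))   [R7 at 1]
3. k(a, cons(c, c))  →  c   [R3 at ε]

c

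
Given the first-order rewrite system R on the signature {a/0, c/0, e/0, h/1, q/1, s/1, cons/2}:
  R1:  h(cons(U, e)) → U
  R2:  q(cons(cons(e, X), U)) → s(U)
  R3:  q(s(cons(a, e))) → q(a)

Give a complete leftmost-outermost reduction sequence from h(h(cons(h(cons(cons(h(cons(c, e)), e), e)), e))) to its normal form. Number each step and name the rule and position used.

1. h(h(cons(h(cons(cons(h(cons(c, e)), e), e)), e)))  →  h(h(cons(cons(h(cons(c, e)), e), e)))   [R1 at 1]
2. h(h(cons(cons(h(cons(c, e)), e), e)))  →  h(cons(h(cons(c, e)), e))   [R1 at 1]
3. h(cons(h(cons(c, e)), e))  →  h(cons(c, e))   [R1 at ε]
4. h(cons(c, e))  →  c   [R1 at ε]

c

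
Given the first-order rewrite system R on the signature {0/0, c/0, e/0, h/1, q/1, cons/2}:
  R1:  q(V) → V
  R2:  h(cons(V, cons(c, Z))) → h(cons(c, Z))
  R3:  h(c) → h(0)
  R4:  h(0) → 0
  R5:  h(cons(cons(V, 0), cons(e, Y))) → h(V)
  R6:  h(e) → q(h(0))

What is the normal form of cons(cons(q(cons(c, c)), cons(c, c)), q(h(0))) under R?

cons(cons(cons(c, c), cons(c, c)), 0)

1. cons(cons(q(cons(c, c)), cons(c, c)), q(h(0)))  →  cons(cons(cons(c, c), cons(c, c)), q(h(0)))   [R1 at 1.1]
2. cons(cons(cons(c, c), cons(c, c)), q(h(0)))  →  cons(cons(cons(c, c), cons(c, c)), h(0))   [R1 at 2]
3. cons(cons(cons(c, c), cons(c, c)), h(0))  →  cons(cons(cons(c, c), cons(c, c)), 0)   [R4 at 2]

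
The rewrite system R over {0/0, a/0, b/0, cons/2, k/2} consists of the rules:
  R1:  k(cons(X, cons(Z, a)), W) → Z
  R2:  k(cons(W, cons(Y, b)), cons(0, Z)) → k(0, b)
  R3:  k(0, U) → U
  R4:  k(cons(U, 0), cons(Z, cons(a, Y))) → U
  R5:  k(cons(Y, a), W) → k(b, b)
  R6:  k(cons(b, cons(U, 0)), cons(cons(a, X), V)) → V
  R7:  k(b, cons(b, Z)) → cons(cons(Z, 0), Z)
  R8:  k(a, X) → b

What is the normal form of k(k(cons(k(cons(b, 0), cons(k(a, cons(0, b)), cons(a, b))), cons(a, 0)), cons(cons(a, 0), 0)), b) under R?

1. k(k(cons(k(cons(b, 0), cons(k(a, cons(0, b)), cons(a, b))), cons(a, 0)), cons(cons(a, 0), 0)), b)  →  k(k(cons(b, cons(a, 0)), cons(cons(a, 0), 0)), b)   [R4 at 1.1.1]
2. k(k(cons(b, cons(a, 0)), cons(cons(a, 0), 0)), b)  →  k(0, b)   [R6 at 1]
3. k(0, b)  →  b   [R3 at ε]

b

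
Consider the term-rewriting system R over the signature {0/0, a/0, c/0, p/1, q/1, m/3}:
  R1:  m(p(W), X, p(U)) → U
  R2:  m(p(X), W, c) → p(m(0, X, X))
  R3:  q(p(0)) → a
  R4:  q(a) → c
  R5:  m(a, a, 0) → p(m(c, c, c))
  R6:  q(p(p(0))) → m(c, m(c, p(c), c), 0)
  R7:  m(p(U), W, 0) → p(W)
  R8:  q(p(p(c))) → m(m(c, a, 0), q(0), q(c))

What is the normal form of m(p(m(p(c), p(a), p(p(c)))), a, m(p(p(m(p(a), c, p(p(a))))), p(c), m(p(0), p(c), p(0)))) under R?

1. m(p(m(p(c), p(a), p(p(c)))), a, m(p(p(m(p(a), c, p(p(a))))), p(c), m(p(0), p(c), p(0))))  →  m(p(p(c)), a, m(p(p(m(p(a), c, p(p(a))))), p(c), m(p(0), p(c), p(0))))   [R1 at 1.1]
2. m(p(p(c)), a, m(p(p(m(p(a), c, p(p(a))))), p(c), m(p(0), p(c), p(0))))  →  m(p(p(c)), a, m(p(p(p(a))), p(c), m(p(0), p(c), p(0))))   [R1 at 3.1.1.1]
3. m(p(p(c)), a, m(p(p(p(a))), p(c), m(p(0), p(c), p(0))))  →  m(p(p(c)), a, m(p(p(p(a))), p(c), 0))   [R1 at 3.3]
4. m(p(p(c)), a, m(p(p(p(a))), p(c), 0))  →  m(p(p(c)), a, p(p(c)))   [R7 at 3]
5. m(p(p(c)), a, p(p(c)))  →  p(c)   [R1 at ε]

p(c)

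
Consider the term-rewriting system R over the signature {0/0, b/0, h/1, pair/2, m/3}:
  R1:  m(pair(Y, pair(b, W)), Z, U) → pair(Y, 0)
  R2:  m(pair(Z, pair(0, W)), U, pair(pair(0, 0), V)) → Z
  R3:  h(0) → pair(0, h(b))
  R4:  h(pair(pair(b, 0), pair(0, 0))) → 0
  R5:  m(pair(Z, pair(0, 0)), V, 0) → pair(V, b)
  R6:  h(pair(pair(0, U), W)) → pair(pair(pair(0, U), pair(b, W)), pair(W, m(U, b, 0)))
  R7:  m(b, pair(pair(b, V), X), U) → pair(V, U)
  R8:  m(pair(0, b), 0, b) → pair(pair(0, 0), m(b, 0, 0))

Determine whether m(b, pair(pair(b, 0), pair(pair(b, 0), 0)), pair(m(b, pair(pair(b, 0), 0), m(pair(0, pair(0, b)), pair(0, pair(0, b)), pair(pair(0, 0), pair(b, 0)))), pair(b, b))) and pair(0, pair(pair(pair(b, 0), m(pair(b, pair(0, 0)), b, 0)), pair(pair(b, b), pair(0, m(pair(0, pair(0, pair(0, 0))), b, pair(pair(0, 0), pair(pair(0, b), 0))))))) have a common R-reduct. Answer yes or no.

Reduce t₁ = m(b, pair(pair(b, 0), pair(pair(b, 0), 0)), pair(m(b, pair(pair(b, 0), 0), m(pair(0, pair(0, b)), pair(0, pair(0, b)), pair(pair(0, 0), pair(b, 0)))), pair(b, b))):
1. m(b, pair(pair(b, 0), pair(pair(b, 0), 0)), pair(m(b, pair(pair(b, 0), 0), m(pair(0, pair(0, b)), pair(0, pair(0, b)), pair(pair(0, 0), pair(b, 0)))), pair(b, b)))  →  pair(0, pair(m(b, pair(pair(b, 0), 0), m(pair(0, pair(0, b)), pair(0, pair(0, b)), pair(pair(0, 0), pair(b, 0)))), pair(b, b)))   [R7 at ε]
2. pair(0, pair(m(b, pair(pair(b, 0), 0), m(pair(0, pair(0, b)), pair(0, pair(0, b)), pair(pair(0, 0), pair(b, 0)))), pair(b, b)))  →  pair(0, pair(pair(0, m(pair(0, pair(0, b)), pair(0, pair(0, b)), pair(pair(0, 0), pair(b, 0)))), pair(b, b)))   [R7 at 2.1]
3. pair(0, pair(pair(0, m(pair(0, pair(0, b)), pair(0, pair(0, b)), pair(pair(0, 0), pair(b, 0)))), pair(b, b)))  →  pair(0, pair(pair(0, 0), pair(b, b)))   [R2 at 2.1.2]

Reduce t₂ = pair(0, pair(pair(pair(b, 0), m(pair(b, pair(0, 0)), b, 0)), pair(pair(b, b), pair(0, m(pair(0, pair(0, pair(0, 0))), b, pair(pair(0, 0), pair(pair(0, b), 0))))))):
1. pair(0, pair(pair(pair(b, 0), m(pair(b, pair(0, 0)), b, 0)), pair(pair(b, b), pair(0, m(pair(0, pair(0, pair(0, 0))), b, pair(pair(0, 0), pair(pair(0, b), 0)))))))  →  pair(0, pair(pair(pair(b, 0), pair(b, b)), pair(pair(b, b), pair(0, m(pair(0, pair(0, pair(0, 0))), b, pair(pair(0, 0), pair(pair(0, b), 0)))))))   [R5 at 2.1.2]
2. pair(0, pair(pair(pair(b, 0), pair(b, b)), pair(pair(b, b), pair(0, m(pair(0, pair(0, pair(0, 0))), b, pair(pair(0, 0), pair(pair(0, b), 0)))))))  →  pair(0, pair(pair(pair(b, 0), pair(b, b)), pair(pair(b, b), pair(0, 0))))   [R2 at 2.2.2.2]

no — NF(t₁) = pair(0, pair(pair(0, 0), pair(b, b))), NF(t₂) = pair(0, pair(pair(pair(b, 0), pair(b, b)), pair(pair(b, b), pair(0, 0))))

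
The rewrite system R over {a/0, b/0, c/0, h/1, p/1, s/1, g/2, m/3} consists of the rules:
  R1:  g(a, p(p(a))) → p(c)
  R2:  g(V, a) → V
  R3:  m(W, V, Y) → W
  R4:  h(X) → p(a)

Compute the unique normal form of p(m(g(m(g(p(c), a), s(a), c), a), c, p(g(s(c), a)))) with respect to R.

p(p(c))

1. p(m(g(m(g(p(c), a), s(a), c), a), c, p(g(s(c), a))))  →  p(g(m(g(p(c), a), s(a), c), a))   [R3 at 1]
2. p(g(m(g(p(c), a), s(a), c), a))  →  p(m(g(p(c), a), s(a), c))   [R2 at 1]
3. p(m(g(p(c), a), s(a), c))  →  p(g(p(c), a))   [R3 at 1]
4. p(g(p(c), a))  →  p(p(c))   [R2 at 1]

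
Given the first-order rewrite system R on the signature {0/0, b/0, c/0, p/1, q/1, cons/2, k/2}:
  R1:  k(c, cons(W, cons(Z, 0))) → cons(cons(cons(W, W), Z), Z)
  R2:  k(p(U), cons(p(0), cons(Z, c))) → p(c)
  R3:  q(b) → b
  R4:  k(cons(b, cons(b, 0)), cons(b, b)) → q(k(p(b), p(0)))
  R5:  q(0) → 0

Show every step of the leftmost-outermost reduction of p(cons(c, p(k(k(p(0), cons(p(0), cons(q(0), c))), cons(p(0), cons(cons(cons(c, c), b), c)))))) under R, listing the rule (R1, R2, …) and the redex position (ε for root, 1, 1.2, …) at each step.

1. p(cons(c, p(k(k(p(0), cons(p(0), cons(q(0), c))), cons(p(0), cons(cons(cons(c, c), b), c))))))  →  p(cons(c, p(k(p(c), cons(p(0), cons(cons(cons(c, c), b), c))))))   [R2 at 1.2.1.1]
2. p(cons(c, p(k(p(c), cons(p(0), cons(cons(cons(c, c), b), c))))))  →  p(cons(c, p(p(c))))   [R2 at 1.2.1]

p(cons(c, p(p(c))))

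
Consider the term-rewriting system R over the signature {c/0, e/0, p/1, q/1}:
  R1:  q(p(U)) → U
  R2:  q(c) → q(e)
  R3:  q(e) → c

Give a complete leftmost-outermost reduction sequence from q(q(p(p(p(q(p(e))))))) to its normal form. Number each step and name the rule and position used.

p(e)

1. q(q(p(p(p(q(p(e)))))))  →  q(p(p(q(p(e)))))   [R1 at 1]
2. q(p(p(q(p(e)))))  →  p(q(p(e)))   [R1 at ε]
3. p(q(p(e)))  →  p(e)   [R1 at 1]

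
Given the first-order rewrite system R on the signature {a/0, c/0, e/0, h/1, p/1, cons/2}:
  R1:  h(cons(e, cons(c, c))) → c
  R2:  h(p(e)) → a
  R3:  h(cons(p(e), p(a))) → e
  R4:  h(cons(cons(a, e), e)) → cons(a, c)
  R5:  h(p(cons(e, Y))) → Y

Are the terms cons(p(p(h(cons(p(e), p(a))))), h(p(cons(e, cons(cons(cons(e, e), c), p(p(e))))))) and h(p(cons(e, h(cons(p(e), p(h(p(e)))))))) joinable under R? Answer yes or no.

Reduce t₁ = cons(p(p(h(cons(p(e), p(a))))), h(p(cons(e, cons(cons(cons(e, e), c), p(p(e))))))):
1. cons(p(p(h(cons(p(e), p(a))))), h(p(cons(e, cons(cons(cons(e, e), c), p(p(e)))))))  →  cons(p(p(e)), h(p(cons(e, cons(cons(cons(e, e), c), p(p(e)))))))   [R3 at 1.1.1]
2. cons(p(p(e)), h(p(cons(e, cons(cons(cons(e, e), c), p(p(e)))))))  →  cons(p(p(e)), cons(cons(cons(e, e), c), p(p(e))))   [R5 at 2]

Reduce t₂ = h(p(cons(e, h(cons(p(e), p(h(p(e)))))))):
1. h(p(cons(e, h(cons(p(e), p(h(p(e))))))))  →  h(cons(p(e), p(h(p(e)))))   [R5 at ε]
2. h(cons(p(e), p(h(p(e)))))  →  h(cons(p(e), p(a)))   [R2 at 1.2.1]
3. h(cons(p(e), p(a)))  →  e   [R3 at ε]

no — NF(t₁) = cons(p(p(e)), cons(cons(cons(e, e), c), p(p(e)))), NF(t₂) = e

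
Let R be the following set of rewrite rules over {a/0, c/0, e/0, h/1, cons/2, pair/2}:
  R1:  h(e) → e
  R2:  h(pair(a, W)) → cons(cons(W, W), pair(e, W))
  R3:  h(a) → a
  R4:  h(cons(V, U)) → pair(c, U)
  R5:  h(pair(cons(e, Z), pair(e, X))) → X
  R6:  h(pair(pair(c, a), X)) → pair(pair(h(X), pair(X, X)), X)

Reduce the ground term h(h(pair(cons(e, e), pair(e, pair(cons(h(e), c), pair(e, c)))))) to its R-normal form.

c

1. h(h(pair(cons(e, e), pair(e, pair(cons(h(e), c), pair(e, c))))))  →  h(pair(cons(h(e), c), pair(e, c)))   [R5 at 1]
2. h(pair(cons(h(e), c), pair(e, c)))  →  h(pair(cons(e, c), pair(e, c)))   [R1 at 1.1.1]
3. h(pair(cons(e, c), pair(e, c)))  →  c   [R5 at ε]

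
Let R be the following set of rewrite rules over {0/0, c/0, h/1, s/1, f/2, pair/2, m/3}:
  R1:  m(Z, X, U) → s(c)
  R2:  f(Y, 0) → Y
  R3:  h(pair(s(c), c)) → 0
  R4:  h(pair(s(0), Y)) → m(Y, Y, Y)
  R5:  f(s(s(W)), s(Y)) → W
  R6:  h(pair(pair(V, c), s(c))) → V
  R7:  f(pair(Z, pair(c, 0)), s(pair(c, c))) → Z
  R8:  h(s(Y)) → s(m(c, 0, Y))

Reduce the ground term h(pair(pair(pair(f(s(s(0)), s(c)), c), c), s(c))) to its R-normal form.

1. h(pair(pair(pair(f(s(s(0)), s(c)), c), c), s(c)))  →  pair(f(s(s(0)), s(c)), c)   [R6 at ε]
2. pair(f(s(s(0)), s(c)), c)  →  pair(0, c)   [R5 at 1]

pair(0, c)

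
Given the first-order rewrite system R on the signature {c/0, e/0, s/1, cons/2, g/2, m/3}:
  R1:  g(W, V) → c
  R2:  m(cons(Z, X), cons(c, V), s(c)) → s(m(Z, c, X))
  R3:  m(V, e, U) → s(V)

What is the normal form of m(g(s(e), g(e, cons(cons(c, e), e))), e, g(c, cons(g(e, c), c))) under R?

1. m(g(s(e), g(e, cons(cons(c, e), e))), e, g(c, cons(g(e, c), c)))  →  s(g(s(e), g(e, cons(cons(c, e), e))))   [R3 at ε]
2. s(g(s(e), g(e, cons(cons(c, e), e))))  →  s(c)   [R1 at 1]

s(c)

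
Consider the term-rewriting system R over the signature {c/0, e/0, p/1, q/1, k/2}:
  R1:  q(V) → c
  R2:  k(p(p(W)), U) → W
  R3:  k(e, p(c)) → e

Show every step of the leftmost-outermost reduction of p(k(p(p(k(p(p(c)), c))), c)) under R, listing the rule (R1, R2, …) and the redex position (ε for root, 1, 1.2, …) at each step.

p(c)

1. p(k(p(p(k(p(p(c)), c))), c))  →  p(k(p(p(c)), c))   [R2 at 1]
2. p(k(p(p(c)), c))  →  p(c)   [R2 at 1]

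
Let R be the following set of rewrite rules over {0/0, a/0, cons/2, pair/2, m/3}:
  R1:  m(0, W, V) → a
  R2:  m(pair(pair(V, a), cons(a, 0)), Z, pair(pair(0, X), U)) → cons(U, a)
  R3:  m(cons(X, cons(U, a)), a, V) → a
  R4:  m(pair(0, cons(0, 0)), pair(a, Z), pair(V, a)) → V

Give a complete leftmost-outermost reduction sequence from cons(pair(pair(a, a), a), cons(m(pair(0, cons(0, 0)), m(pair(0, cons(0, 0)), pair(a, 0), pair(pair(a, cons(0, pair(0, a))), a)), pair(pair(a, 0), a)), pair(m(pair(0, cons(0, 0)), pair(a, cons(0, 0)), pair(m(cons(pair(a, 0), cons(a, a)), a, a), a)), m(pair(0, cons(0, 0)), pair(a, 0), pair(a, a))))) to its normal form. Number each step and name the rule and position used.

cons(pair(pair(a, a), a), cons(pair(a, 0), pair(a, a)))

1. cons(pair(pair(a, a), a), cons(m(pair(0, cons(0, 0)), m(pair(0, cons(0, 0)), pair(a, 0), pair(pair(a, cons(0, pair(0, a))), a)), pair(pair(a, 0), a)), pair(m(pair(0, cons(0, 0)), pair(a, cons(0, 0)), pair(m(cons(pair(a, 0), cons(a, a)), a, a), a)), m(pair(0, cons(0, 0)), pair(a, 0), pair(a, a)))))  →  cons(pair(pair(a, a), a), cons(m(pair(0, cons(0, 0)), pair(a, cons(0, pair(0, a))), pair(pair(a, 0), a)), pair(m(pair(0, cons(0, 0)), pair(a, cons(0, 0)), pair(m(cons(pair(a, 0), cons(a, a)), a, a), a)), m(pair(0, cons(0, 0)), pair(a, 0), pair(a, a)))))   [R4 at 2.1.2]
2. cons(pair(pair(a, a), a), cons(m(pair(0, cons(0, 0)), pair(a, cons(0, pair(0, a))), pair(pair(a, 0), a)), pair(m(pair(0, cons(0, 0)), pair(a, cons(0, 0)), pair(m(cons(pair(a, 0), cons(a, a)), a, a), a)), m(pair(0, cons(0, 0)), pair(a, 0), pair(a, a)))))  →  cons(pair(pair(a, a), a), cons(pair(a, 0), pair(m(pair(0, cons(0, 0)), pair(a, cons(0, 0)), pair(m(cons(pair(a, 0), cons(a, a)), a, a), a)), m(pair(0, cons(0, 0)), pair(a, 0), pair(a, a)))))   [R4 at 2.1]
3. cons(pair(pair(a, a), a), cons(pair(a, 0), pair(m(pair(0, cons(0, 0)), pair(a, cons(0, 0)), pair(m(cons(pair(a, 0), cons(a, a)), a, a), a)), m(pair(0, cons(0, 0)), pair(a, 0), pair(a, a)))))  →  cons(pair(pair(a, a), a), cons(pair(a, 0), pair(m(cons(pair(a, 0), cons(a, a)), a, a), m(pair(0, cons(0, 0)), pair(a, 0), pair(a, a)))))   [R4 at 2.2.1]
4. cons(pair(pair(a, a), a), cons(pair(a, 0), pair(m(cons(pair(a, 0), cons(a, a)), a, a), m(pair(0, cons(0, 0)), pair(a, 0), pair(a, a)))))  →  cons(pair(pair(a, a), a), cons(pair(a, 0), pair(a, m(pair(0, cons(0, 0)), pair(a, 0), pair(a, a)))))   [R3 at 2.2.1]
5. cons(pair(pair(a, a), a), cons(pair(a, 0), pair(a, m(pair(0, cons(0, 0)), pair(a, 0), pair(a, a)))))  →  cons(pair(pair(a, a), a), cons(pair(a, 0), pair(a, a)))   [R4 at 2.2.2]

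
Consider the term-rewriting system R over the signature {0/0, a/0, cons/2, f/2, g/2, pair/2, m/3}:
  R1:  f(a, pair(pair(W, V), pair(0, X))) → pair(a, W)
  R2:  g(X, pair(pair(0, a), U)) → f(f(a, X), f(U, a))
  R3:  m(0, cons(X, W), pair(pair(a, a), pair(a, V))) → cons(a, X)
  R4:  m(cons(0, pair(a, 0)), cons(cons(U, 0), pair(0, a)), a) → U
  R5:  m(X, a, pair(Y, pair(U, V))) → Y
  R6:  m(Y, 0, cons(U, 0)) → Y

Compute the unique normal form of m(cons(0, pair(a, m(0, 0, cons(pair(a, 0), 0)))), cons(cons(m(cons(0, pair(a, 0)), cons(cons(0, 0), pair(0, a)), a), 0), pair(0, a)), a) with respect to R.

0

1. m(cons(0, pair(a, m(0, 0, cons(pair(a, 0), 0)))), cons(cons(m(cons(0, pair(a, 0)), cons(cons(0, 0), pair(0, a)), a), 0), pair(0, a)), a)  →  m(cons(0, pair(a, 0)), cons(cons(m(cons(0, pair(a, 0)), cons(cons(0, 0), pair(0, a)), a), 0), pair(0, a)), a)   [R6 at 1.2.2]
2. m(cons(0, pair(a, 0)), cons(cons(m(cons(0, pair(a, 0)), cons(cons(0, 0), pair(0, a)), a), 0), pair(0, a)), a)  →  m(cons(0, pair(a, 0)), cons(cons(0, 0), pair(0, a)), a)   [R4 at ε]
3. m(cons(0, pair(a, 0)), cons(cons(0, 0), pair(0, a)), a)  →  0   [R4 at ε]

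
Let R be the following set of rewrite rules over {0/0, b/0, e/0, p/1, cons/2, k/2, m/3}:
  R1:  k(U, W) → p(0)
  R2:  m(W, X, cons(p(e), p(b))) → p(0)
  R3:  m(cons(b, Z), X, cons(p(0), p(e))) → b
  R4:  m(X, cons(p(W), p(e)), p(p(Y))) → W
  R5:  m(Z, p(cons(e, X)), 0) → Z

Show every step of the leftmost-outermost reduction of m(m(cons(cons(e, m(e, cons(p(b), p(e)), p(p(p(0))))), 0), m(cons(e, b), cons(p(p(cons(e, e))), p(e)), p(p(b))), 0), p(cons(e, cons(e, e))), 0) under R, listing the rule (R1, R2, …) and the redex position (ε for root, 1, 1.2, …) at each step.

1. m(m(cons(cons(e, m(e, cons(p(b), p(e)), p(p(p(0))))), 0), m(cons(e, b), cons(p(p(cons(e, e))), p(e)), p(p(b))), 0), p(cons(e, cons(e, e))), 0)  →  m(cons(cons(e, m(e, cons(p(b), p(e)), p(p(p(0))))), 0), m(cons(e, b), cons(p(p(cons(e, e))), p(e)), p(p(b))), 0)   [R5 at ε]
2. m(cons(cons(e, m(e, cons(p(b), p(e)), p(p(p(0))))), 0), m(cons(e, b), cons(p(p(cons(e, e))), p(e)), p(p(b))), 0)  →  m(cons(cons(e, b), 0), m(cons(e, b), cons(p(p(cons(e, e))), p(e)), p(p(b))), 0)   [R4 at 1.1.2]
3. m(cons(cons(e, b), 0), m(cons(e, b), cons(p(p(cons(e, e))), p(e)), p(p(b))), 0)  →  m(cons(cons(e, b), 0), p(cons(e, e)), 0)   [R4 at 2]
4. m(cons(cons(e, b), 0), p(cons(e, e)), 0)  →  cons(cons(e, b), 0)   [R5 at ε]

cons(cons(e, b), 0)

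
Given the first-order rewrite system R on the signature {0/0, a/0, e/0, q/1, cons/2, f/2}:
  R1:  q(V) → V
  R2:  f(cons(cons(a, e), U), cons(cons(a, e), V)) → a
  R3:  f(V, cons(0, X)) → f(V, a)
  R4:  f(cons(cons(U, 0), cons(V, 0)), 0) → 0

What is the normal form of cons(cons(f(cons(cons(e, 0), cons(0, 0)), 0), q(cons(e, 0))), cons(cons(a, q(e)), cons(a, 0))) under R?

1. cons(cons(f(cons(cons(e, 0), cons(0, 0)), 0), q(cons(e, 0))), cons(cons(a, q(e)), cons(a, 0)))  →  cons(cons(0, q(cons(e, 0))), cons(cons(a, q(e)), cons(a, 0)))   [R4 at 1.1]
2. cons(cons(0, q(cons(e, 0))), cons(cons(a, q(e)), cons(a, 0)))  →  cons(cons(0, cons(e, 0)), cons(cons(a, q(e)), cons(a, 0)))   [R1 at 1.2]
3. cons(cons(0, cons(e, 0)), cons(cons(a, q(e)), cons(a, 0)))  →  cons(cons(0, cons(e, 0)), cons(cons(a, e), cons(a, 0)))   [R1 at 2.1.2]

cons(cons(0, cons(e, 0)), cons(cons(a, e), cons(a, 0)))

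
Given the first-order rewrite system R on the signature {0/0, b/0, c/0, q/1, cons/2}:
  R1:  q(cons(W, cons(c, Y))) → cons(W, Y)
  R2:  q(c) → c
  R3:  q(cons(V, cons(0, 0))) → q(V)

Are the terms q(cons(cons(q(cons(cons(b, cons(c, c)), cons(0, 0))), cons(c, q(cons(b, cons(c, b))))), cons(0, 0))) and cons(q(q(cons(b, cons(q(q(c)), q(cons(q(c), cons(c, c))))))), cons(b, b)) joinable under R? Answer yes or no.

yes — NF(t₁) = cons(cons(b, c), cons(b, b)), NF(t₂) = cons(cons(b, c), cons(b, b))

Reduce t₁ = q(cons(cons(q(cons(cons(b, cons(c, c)), cons(0, 0))), cons(c, q(cons(b, cons(c, b))))), cons(0, 0))):
1. q(cons(cons(q(cons(cons(b, cons(c, c)), cons(0, 0))), cons(c, q(cons(b, cons(c, b))))), cons(0, 0)))  →  q(cons(q(cons(cons(b, cons(c, c)), cons(0, 0))), cons(c, q(cons(b, cons(c, b))))))   [R3 at ε]
2. q(cons(q(cons(cons(b, cons(c, c)), cons(0, 0))), cons(c, q(cons(b, cons(c, b))))))  →  cons(q(cons(cons(b, cons(c, c)), cons(0, 0))), q(cons(b, cons(c, b))))   [R1 at ε]
3. cons(q(cons(cons(b, cons(c, c)), cons(0, 0))), q(cons(b, cons(c, b))))  →  cons(q(cons(b, cons(c, c))), q(cons(b, cons(c, b))))   [R3 at 1]
4. cons(q(cons(b, cons(c, c))), q(cons(b, cons(c, b))))  →  cons(cons(b, c), q(cons(b, cons(c, b))))   [R1 at 1]
5. cons(cons(b, c), q(cons(b, cons(c, b))))  →  cons(cons(b, c), cons(b, b))   [R1 at 2]

Reduce t₂ = cons(q(q(cons(b, cons(q(q(c)), q(cons(q(c), cons(c, c))))))), cons(b, b)):
1. cons(q(q(cons(b, cons(q(q(c)), q(cons(q(c), cons(c, c))))))), cons(b, b))  →  cons(q(q(cons(b, cons(q(c), q(cons(q(c), cons(c, c))))))), cons(b, b))   [R2 at 1.1.1.2.1.1]
2. cons(q(q(cons(b, cons(q(c), q(cons(q(c), cons(c, c))))))), cons(b, b))  →  cons(q(q(cons(b, cons(c, q(cons(q(c), cons(c, c))))))), cons(b, b))   [R2 at 1.1.1.2.1]
3. cons(q(q(cons(b, cons(c, q(cons(q(c), cons(c, c))))))), cons(b, b))  →  cons(q(cons(b, q(cons(q(c), cons(c, c))))), cons(b, b))   [R1 at 1.1]
4. cons(q(cons(b, q(cons(q(c), cons(c, c))))), cons(b, b))  →  cons(q(cons(b, cons(q(c), c))), cons(b, b))   [R1 at 1.1.2]
5. cons(q(cons(b, cons(q(c), c))), cons(b, b))  →  cons(q(cons(b, cons(c, c))), cons(b, b))   [R2 at 1.1.2.1]
6. cons(q(cons(b, cons(c, c))), cons(b, b))  →  cons(cons(b, c), cons(b, b))   [R1 at 1]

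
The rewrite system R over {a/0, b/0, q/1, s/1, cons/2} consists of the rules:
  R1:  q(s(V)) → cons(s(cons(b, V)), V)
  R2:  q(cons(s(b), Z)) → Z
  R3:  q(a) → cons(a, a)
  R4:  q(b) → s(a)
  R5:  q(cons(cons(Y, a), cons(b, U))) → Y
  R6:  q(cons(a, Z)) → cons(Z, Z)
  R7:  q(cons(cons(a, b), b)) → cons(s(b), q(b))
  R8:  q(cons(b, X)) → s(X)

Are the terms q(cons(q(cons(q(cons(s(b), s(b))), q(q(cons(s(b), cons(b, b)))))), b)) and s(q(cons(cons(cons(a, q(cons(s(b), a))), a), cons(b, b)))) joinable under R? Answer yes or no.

Reduce t₁ = q(cons(q(cons(q(cons(s(b), s(b))), q(q(cons(s(b), cons(b, b)))))), b)):
1. q(cons(q(cons(q(cons(s(b), s(b))), q(q(cons(s(b), cons(b, b)))))), b))  →  q(cons(q(cons(s(b), q(q(cons(s(b), cons(b, b)))))), b))   [R2 at 1.1.1.1]
2. q(cons(q(cons(s(b), q(q(cons(s(b), cons(b, b)))))), b))  →  q(cons(q(q(cons(s(b), cons(b, b)))), b))   [R2 at 1.1]
3. q(cons(q(q(cons(s(b), cons(b, b)))), b))  →  q(cons(q(cons(b, b)), b))   [R2 at 1.1.1]
4. q(cons(q(cons(b, b)), b))  →  q(cons(s(b), b))   [R8 at 1.1]
5. q(cons(s(b), b))  →  b   [R2 at ε]

Reduce t₂ = s(q(cons(cons(cons(a, q(cons(s(b), a))), a), cons(b, b)))):
1. s(q(cons(cons(cons(a, q(cons(s(b), a))), a), cons(b, b))))  →  s(cons(a, q(cons(s(b), a))))   [R5 at 1]
2. s(cons(a, q(cons(s(b), a))))  →  s(cons(a, a))   [R2 at 1.2]

no — NF(t₁) = b, NF(t₂) = s(cons(a, a))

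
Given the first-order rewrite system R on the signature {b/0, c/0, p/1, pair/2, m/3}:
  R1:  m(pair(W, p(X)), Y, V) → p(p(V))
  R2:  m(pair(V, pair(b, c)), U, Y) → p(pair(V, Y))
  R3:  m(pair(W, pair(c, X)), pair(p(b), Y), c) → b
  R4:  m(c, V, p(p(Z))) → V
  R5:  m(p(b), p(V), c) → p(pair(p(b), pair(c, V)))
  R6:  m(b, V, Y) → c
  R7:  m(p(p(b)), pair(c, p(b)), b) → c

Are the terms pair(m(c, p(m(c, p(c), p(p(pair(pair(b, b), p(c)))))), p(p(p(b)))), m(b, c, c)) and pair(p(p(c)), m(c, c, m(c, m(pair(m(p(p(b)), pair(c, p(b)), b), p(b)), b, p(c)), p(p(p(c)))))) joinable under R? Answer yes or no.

Reduce t₁ = pair(m(c, p(m(c, p(c), p(p(pair(pair(b, b), p(c)))))), p(p(p(b)))), m(b, c, c)):
1. pair(m(c, p(m(c, p(c), p(p(pair(pair(b, b), p(c)))))), p(p(p(b)))), m(b, c, c))  →  pair(p(m(c, p(c), p(p(pair(pair(b, b), p(c)))))), m(b, c, c))   [R4 at 1]
2. pair(p(m(c, p(c), p(p(pair(pair(b, b), p(c)))))), m(b, c, c))  →  pair(p(p(c)), m(b, c, c))   [R4 at 1.1]
3. pair(p(p(c)), m(b, c, c))  →  pair(p(p(c)), c)   [R6 at 2]

Reduce t₂ = pair(p(p(c)), m(c, c, m(c, m(pair(m(p(p(b)), pair(c, p(b)), b), p(b)), b, p(c)), p(p(p(c)))))):
1. pair(p(p(c)), m(c, c, m(c, m(pair(m(p(p(b)), pair(c, p(b)), b), p(b)), b, p(c)), p(p(p(c))))))  →  pair(p(p(c)), m(c, c, m(pair(m(p(p(b)), pair(c, p(b)), b), p(b)), b, p(c))))   [R4 at 2.3]
2. pair(p(p(c)), m(c, c, m(pair(m(p(p(b)), pair(c, p(b)), b), p(b)), b, p(c))))  →  pair(p(p(c)), m(c, c, p(p(p(c)))))   [R1 at 2.3]
3. pair(p(p(c)), m(c, c, p(p(p(c)))))  →  pair(p(p(c)), c)   [R4 at 2]

yes — NF(t₁) = pair(p(p(c)), c), NF(t₂) = pair(p(p(c)), c)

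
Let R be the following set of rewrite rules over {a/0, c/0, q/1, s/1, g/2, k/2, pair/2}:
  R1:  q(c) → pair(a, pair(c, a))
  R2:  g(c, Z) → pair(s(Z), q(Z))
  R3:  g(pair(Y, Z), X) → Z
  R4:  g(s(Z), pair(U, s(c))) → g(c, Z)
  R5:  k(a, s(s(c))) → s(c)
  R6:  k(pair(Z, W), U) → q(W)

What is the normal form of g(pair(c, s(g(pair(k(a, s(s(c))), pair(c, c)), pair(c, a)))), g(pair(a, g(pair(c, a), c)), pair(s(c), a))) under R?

s(pair(c, c))

1. g(pair(c, s(g(pair(k(a, s(s(c))), pair(c, c)), pair(c, a)))), g(pair(a, g(pair(c, a), c)), pair(s(c), a)))  →  s(g(pair(k(a, s(s(c))), pair(c, c)), pair(c, a)))   [R3 at ε]
2. s(g(pair(k(a, s(s(c))), pair(c, c)), pair(c, a)))  →  s(pair(c, c))   [R3 at 1]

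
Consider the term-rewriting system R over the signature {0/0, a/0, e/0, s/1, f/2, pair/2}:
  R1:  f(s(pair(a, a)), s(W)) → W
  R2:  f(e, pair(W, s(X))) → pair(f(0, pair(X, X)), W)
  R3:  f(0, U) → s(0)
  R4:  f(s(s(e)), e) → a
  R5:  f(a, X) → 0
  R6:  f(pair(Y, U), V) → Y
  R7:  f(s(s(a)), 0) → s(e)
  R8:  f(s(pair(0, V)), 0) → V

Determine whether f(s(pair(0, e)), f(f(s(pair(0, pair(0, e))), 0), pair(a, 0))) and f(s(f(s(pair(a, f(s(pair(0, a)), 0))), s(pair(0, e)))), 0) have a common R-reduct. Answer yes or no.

Reduce t₁ = f(s(pair(0, e)), f(f(s(pair(0, pair(0, e))), 0), pair(a, 0))):
1. f(s(pair(0, e)), f(f(s(pair(0, pair(0, e))), 0), pair(a, 0)))  →  f(s(pair(0, e)), f(pair(0, e), pair(a, 0)))   [R8 at 2.1]
2. f(s(pair(0, e)), f(pair(0, e), pair(a, 0)))  →  f(s(pair(0, e)), 0)   [R6 at 2]
3. f(s(pair(0, e)), 0)  →  e   [R8 at ε]

Reduce t₂ = f(s(f(s(pair(a, f(s(pair(0, a)), 0))), s(pair(0, e)))), 0):
1. f(s(f(s(pair(a, f(s(pair(0, a)), 0))), s(pair(0, e)))), 0)  →  f(s(f(s(pair(a, a)), s(pair(0, e)))), 0)   [R8 at 1.1.1.1.2]
2. f(s(f(s(pair(a, a)), s(pair(0, e)))), 0)  →  f(s(pair(0, e)), 0)   [R1 at 1.1]
3. f(s(pair(0, e)), 0)  →  e   [R8 at ε]

yes — NF(t₁) = e, NF(t₂) = e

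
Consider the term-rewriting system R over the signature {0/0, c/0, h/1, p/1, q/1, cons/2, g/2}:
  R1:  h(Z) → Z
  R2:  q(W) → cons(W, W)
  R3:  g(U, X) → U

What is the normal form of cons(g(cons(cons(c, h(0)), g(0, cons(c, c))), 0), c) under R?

1. cons(g(cons(cons(c, h(0)), g(0, cons(c, c))), 0), c)  →  cons(cons(cons(c, h(0)), g(0, cons(c, c))), c)   [R3 at 1]
2. cons(cons(cons(c, h(0)), g(0, cons(c, c))), c)  →  cons(cons(cons(c, 0), g(0, cons(c, c))), c)   [R1 at 1.1.2]
3. cons(cons(cons(c, 0), g(0, cons(c, c))), c)  →  cons(cons(cons(c, 0), 0), c)   [R3 at 1.2]

cons(cons(cons(c, 0), 0), c)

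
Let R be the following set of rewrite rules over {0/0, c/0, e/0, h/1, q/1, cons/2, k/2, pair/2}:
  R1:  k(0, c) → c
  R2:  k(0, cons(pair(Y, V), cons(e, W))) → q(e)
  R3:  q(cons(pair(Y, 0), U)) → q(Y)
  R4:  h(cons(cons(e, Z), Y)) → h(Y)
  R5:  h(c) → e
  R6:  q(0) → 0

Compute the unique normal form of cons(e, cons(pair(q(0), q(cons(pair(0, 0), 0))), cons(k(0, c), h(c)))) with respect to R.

cons(e, cons(pair(0, 0), cons(c, e)))

1. cons(e, cons(pair(q(0), q(cons(pair(0, 0), 0))), cons(k(0, c), h(c))))  →  cons(e, cons(pair(0, q(cons(pair(0, 0), 0))), cons(k(0, c), h(c))))   [R6 at 2.1.1]
2. cons(e, cons(pair(0, q(cons(pair(0, 0), 0))), cons(k(0, c), h(c))))  →  cons(e, cons(pair(0, q(0)), cons(k(0, c), h(c))))   [R3 at 2.1.2]
3. cons(e, cons(pair(0, q(0)), cons(k(0, c), h(c))))  →  cons(e, cons(pair(0, 0), cons(k(0, c), h(c))))   [R6 at 2.1.2]
4. cons(e, cons(pair(0, 0), cons(k(0, c), h(c))))  →  cons(e, cons(pair(0, 0), cons(c, h(c))))   [R1 at 2.2.1]
5. cons(e, cons(pair(0, 0), cons(c, h(c))))  →  cons(e, cons(pair(0, 0), cons(c, e)))   [R5 at 2.2.2]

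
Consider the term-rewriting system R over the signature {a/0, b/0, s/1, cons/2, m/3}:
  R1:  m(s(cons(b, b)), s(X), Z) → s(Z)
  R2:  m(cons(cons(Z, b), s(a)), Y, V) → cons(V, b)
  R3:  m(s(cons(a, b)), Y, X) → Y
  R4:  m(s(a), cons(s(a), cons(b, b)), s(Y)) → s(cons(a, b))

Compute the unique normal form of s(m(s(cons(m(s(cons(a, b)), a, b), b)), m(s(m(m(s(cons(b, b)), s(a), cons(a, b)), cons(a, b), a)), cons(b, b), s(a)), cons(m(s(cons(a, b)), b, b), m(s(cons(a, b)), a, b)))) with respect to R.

1. s(m(s(cons(m(s(cons(a, b)), a, b), b)), m(s(m(m(s(cons(b, b)), s(a), cons(a, b)), cons(a, b), a)), cons(b, b), s(a)), cons(m(s(cons(a, b)), b, b), m(s(cons(a, b)), a, b))))  →  s(m(s(cons(a, b)), m(s(m(m(s(cons(b, b)), s(a), cons(a, b)), cons(a, b), a)), cons(b, b), s(a)), cons(m(s(cons(a, b)), b, b), m(s(cons(a, b)), a, b))))   [R3 at 1.1.1.1]
2. s(m(s(cons(a, b)), m(s(m(m(s(cons(b, b)), s(a), cons(a, b)), cons(a, b), a)), cons(b, b), s(a)), cons(m(s(cons(a, b)), b, b), m(s(cons(a, b)), a, b))))  →  s(m(s(m(m(s(cons(b, b)), s(a), cons(a, b)), cons(a, b), a)), cons(b, b), s(a)))   [R3 at 1]
3. s(m(s(m(m(s(cons(b, b)), s(a), cons(a, b)), cons(a, b), a)), cons(b, b), s(a)))  →  s(m(s(m(s(cons(a, b)), cons(a, b), a)), cons(b, b), s(a)))   [R1 at 1.1.1.1]
4. s(m(s(m(s(cons(a, b)), cons(a, b), a)), cons(b, b), s(a)))  →  s(m(s(cons(a, b)), cons(b, b), s(a)))   [R3 at 1.1.1]
5. s(m(s(cons(a, b)), cons(b, b), s(a)))  →  s(cons(b, b))   [R3 at 1]

s(cons(b, b))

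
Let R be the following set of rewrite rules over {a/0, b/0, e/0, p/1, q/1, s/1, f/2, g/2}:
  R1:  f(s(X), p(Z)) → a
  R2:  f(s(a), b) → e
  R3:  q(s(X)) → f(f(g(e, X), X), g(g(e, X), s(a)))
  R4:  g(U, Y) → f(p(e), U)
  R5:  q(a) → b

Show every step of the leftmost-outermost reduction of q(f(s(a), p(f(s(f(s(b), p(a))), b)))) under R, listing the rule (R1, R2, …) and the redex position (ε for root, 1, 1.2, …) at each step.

1. q(f(s(a), p(f(s(f(s(b), p(a))), b))))  →  q(a)   [R1 at 1]
2. q(a)  →  b   [R5 at ε]

b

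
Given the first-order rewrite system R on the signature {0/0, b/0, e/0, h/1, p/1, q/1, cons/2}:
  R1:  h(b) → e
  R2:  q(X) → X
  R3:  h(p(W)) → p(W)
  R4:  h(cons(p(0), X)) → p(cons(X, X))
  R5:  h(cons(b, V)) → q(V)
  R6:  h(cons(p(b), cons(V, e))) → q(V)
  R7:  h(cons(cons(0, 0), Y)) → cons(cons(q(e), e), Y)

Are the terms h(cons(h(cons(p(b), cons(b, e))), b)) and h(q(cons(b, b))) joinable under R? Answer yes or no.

yes — NF(t₁) = b, NF(t₂) = b

Reduce t₁ = h(cons(h(cons(p(b), cons(b, e))), b)):
1. h(cons(h(cons(p(b), cons(b, e))), b))  →  h(cons(q(b), b))   [R6 at 1.1]
2. h(cons(q(b), b))  →  h(cons(b, b))   [R2 at 1.1]
3. h(cons(b, b))  →  q(b)   [R5 at ε]
4. q(b)  →  b   [R2 at ε]

Reduce t₂ = h(q(cons(b, b))):
1. h(q(cons(b, b)))  →  h(cons(b, b))   [R2 at 1]
2. h(cons(b, b))  →  q(b)   [R5 at ε]
3. q(b)  →  b   [R2 at ε]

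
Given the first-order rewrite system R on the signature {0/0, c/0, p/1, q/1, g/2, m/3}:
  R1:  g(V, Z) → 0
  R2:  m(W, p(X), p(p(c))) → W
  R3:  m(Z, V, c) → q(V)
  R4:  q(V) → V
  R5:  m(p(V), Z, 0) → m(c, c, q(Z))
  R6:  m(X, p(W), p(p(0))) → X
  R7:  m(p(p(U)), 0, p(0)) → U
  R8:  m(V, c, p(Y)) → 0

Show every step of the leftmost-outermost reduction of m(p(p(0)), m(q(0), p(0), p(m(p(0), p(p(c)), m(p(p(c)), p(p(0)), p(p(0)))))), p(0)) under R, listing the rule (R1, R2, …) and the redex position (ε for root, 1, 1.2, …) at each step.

1. m(p(p(0)), m(q(0), p(0), p(m(p(0), p(p(c)), m(p(p(c)), p(p(0)), p(p(0)))))), p(0))  →  m(p(p(0)), m(0, p(0), p(m(p(0), p(p(c)), m(p(p(c)), p(p(0)), p(p(0)))))), p(0))   [R4 at 2.1]
2. m(p(p(0)), m(0, p(0), p(m(p(0), p(p(c)), m(p(p(c)), p(p(0)), p(p(0)))))), p(0))  →  m(p(p(0)), m(0, p(0), p(m(p(0), p(p(c)), p(p(c))))), p(0))   [R6 at 2.3.1.3]
3. m(p(p(0)), m(0, p(0), p(m(p(0), p(p(c)), p(p(c))))), p(0))  →  m(p(p(0)), m(0, p(0), p(p(0))), p(0))   [R2 at 2.3.1]
4. m(p(p(0)), m(0, p(0), p(p(0))), p(0))  →  m(p(p(0)), 0, p(0))   [R6 at 2]
5. m(p(p(0)), 0, p(0))  →  0   [R7 at ε]

0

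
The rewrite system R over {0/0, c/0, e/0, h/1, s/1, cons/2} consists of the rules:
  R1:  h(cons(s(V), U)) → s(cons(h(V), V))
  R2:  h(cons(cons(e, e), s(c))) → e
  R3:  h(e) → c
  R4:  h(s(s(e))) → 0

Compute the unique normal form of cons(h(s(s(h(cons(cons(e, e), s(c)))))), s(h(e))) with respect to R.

cons(0, s(c))

1. cons(h(s(s(h(cons(cons(e, e), s(c)))))), s(h(e)))  →  cons(h(s(s(e))), s(h(e)))   [R2 at 1.1.1.1]
2. cons(h(s(s(e))), s(h(e)))  →  cons(0, s(h(e)))   [R4 at 1]
3. cons(0, s(h(e)))  →  cons(0, s(c))   [R3 at 2.1]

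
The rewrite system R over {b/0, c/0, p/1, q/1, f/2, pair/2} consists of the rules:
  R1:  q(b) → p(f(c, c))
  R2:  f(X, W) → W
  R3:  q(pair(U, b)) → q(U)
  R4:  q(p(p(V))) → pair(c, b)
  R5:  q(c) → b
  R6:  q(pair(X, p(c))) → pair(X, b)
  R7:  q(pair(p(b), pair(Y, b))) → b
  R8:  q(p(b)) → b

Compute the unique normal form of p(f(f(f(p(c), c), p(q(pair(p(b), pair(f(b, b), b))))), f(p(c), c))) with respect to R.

1. p(f(f(f(p(c), c), p(q(pair(p(b), pair(f(b, b), b))))), f(p(c), c)))  →  p(f(p(c), c))   [R2 at 1]
2. p(f(p(c), c))  →  p(c)   [R2 at 1]

p(c)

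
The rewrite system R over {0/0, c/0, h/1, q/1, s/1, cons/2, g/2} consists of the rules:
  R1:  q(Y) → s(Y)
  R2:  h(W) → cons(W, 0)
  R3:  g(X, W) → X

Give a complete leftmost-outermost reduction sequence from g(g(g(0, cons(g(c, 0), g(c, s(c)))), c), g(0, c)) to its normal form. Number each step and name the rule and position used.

0

1. g(g(g(0, cons(g(c, 0), g(c, s(c)))), c), g(0, c))  →  g(g(0, cons(g(c, 0), g(c, s(c)))), c)   [R3 at ε]
2. g(g(0, cons(g(c, 0), g(c, s(c)))), c)  →  g(0, cons(g(c, 0), g(c, s(c))))   [R3 at ε]
3. g(0, cons(g(c, 0), g(c, s(c))))  →  0   [R3 at ε]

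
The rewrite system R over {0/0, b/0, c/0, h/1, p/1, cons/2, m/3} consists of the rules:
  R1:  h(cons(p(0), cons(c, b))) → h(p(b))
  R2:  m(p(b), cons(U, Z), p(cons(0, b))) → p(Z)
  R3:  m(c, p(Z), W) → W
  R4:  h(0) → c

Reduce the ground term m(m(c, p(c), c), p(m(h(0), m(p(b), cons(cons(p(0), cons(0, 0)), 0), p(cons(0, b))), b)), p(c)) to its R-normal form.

1. m(m(c, p(c), c), p(m(h(0), m(p(b), cons(cons(p(0), cons(0, 0)), 0), p(cons(0, b))), b)), p(c))  →  m(c, p(m(h(0), m(p(b), cons(cons(p(0), cons(0, 0)), 0), p(cons(0, b))), b)), p(c))   [R3 at 1]
2. m(c, p(m(h(0), m(p(b), cons(cons(p(0), cons(0, 0)), 0), p(cons(0, b))), b)), p(c))  →  p(c)   [R3 at ε]

p(c)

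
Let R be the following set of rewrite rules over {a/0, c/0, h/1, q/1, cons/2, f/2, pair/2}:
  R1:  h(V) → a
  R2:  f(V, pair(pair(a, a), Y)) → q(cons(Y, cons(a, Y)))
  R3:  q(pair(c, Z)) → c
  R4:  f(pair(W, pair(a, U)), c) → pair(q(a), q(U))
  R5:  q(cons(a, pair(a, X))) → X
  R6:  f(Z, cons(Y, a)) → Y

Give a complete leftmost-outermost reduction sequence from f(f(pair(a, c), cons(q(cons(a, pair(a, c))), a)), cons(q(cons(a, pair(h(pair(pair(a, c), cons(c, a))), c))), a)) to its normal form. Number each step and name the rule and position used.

c

1. f(f(pair(a, c), cons(q(cons(a, pair(a, c))), a)), cons(q(cons(a, pair(h(pair(pair(a, c), cons(c, a))), c))), a))  →  q(cons(a, pair(h(pair(pair(a, c), cons(c, a))), c)))   [R6 at ε]
2. q(cons(a, pair(h(pair(pair(a, c), cons(c, a))), c)))  →  q(cons(a, pair(a, c)))   [R1 at 1.2.1]
3. q(cons(a, pair(a, c)))  →  c   [R5 at ε]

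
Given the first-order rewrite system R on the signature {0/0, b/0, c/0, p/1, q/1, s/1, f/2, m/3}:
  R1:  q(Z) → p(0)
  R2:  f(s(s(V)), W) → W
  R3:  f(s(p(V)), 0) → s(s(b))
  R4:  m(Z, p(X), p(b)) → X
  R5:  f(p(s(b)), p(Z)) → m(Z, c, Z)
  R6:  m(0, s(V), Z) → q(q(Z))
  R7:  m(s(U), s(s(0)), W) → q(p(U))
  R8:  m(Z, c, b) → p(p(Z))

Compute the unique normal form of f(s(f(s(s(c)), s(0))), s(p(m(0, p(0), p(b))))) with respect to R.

s(p(0))

1. f(s(f(s(s(c)), s(0))), s(p(m(0, p(0), p(b)))))  →  f(s(s(0)), s(p(m(0, p(0), p(b)))))   [R2 at 1.1]
2. f(s(s(0)), s(p(m(0, p(0), p(b)))))  →  s(p(m(0, p(0), p(b))))   [R2 at ε]
3. s(p(m(0, p(0), p(b))))  →  s(p(0))   [R4 at 1.1]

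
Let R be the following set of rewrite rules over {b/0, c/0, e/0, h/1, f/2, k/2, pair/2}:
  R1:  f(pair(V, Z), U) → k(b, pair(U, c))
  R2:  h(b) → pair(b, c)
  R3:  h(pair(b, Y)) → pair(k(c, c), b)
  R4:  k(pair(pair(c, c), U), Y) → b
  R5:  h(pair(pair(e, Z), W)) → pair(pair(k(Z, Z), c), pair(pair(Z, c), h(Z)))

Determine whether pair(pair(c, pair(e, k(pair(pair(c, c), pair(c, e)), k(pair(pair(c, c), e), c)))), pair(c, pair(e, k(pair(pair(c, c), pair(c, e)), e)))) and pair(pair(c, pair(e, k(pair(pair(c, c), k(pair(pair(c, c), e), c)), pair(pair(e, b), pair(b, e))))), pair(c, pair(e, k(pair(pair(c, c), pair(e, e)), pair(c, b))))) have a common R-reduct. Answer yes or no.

Reduce t₁ = pair(pair(c, pair(e, k(pair(pair(c, c), pair(c, e)), k(pair(pair(c, c), e), c)))), pair(c, pair(e, k(pair(pair(c, c), pair(c, e)), e)))):
1. pair(pair(c, pair(e, k(pair(pair(c, c), pair(c, e)), k(pair(pair(c, c), e), c)))), pair(c, pair(e, k(pair(pair(c, c), pair(c, e)), e))))  →  pair(pair(c, pair(e, b)), pair(c, pair(e, k(pair(pair(c, c), pair(c, e)), e))))   [R4 at 1.2.2]
2. pair(pair(c, pair(e, b)), pair(c, pair(e, k(pair(pair(c, c), pair(c, e)), e))))  →  pair(pair(c, pair(e, b)), pair(c, pair(e, b)))   [R4 at 2.2.2]

Reduce t₂ = pair(pair(c, pair(e, k(pair(pair(c, c), k(pair(pair(c, c), e), c)), pair(pair(e, b), pair(b, e))))), pair(c, pair(e, k(pair(pair(c, c), pair(e, e)), pair(c, b))))):
1. pair(pair(c, pair(e, k(pair(pair(c, c), k(pair(pair(c, c), e), c)), pair(pair(e, b), pair(b, e))))), pair(c, pair(e, k(pair(pair(c, c), pair(e, e)), pair(c, b)))))  →  pair(pair(c, pair(e, b)), pair(c, pair(e, k(pair(pair(c, c), pair(e, e)), pair(c, b)))))   [R4 at 1.2.2]
2. pair(pair(c, pair(e, b)), pair(c, pair(e, k(pair(pair(c, c), pair(e, e)), pair(c, b)))))  →  pair(pair(c, pair(e, b)), pair(c, pair(e, b)))   [R4 at 2.2.2]

yes — NF(t₁) = pair(pair(c, pair(e, b)), pair(c, pair(e, b))), NF(t₂) = pair(pair(c, pair(e, b)), pair(c, pair(e, b)))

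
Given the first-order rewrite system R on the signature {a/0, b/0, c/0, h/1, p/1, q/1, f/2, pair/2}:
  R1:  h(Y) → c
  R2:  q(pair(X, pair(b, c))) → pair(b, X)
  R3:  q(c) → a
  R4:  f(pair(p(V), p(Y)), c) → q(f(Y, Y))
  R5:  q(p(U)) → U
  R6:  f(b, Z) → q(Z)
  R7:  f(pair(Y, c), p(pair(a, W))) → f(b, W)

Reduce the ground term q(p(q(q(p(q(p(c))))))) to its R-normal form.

a

1. q(p(q(q(p(q(p(c)))))))  →  q(q(p(q(p(c)))))   [R5 at ε]
2. q(q(p(q(p(c)))))  →  q(q(p(c)))   [R5 at 1]
3. q(q(p(c)))  →  q(c)   [R5 at 1]
4. q(c)  →  a   [R3 at ε]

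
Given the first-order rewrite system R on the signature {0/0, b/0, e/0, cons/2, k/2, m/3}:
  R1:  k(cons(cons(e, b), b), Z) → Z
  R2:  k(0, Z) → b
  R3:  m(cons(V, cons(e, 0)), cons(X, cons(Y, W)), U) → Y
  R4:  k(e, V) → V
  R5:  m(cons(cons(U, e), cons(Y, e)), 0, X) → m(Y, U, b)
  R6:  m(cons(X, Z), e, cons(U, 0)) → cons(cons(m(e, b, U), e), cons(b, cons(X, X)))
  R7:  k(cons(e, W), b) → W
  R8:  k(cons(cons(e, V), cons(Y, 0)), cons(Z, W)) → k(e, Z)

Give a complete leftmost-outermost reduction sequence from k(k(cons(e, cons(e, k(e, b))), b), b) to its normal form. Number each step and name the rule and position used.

1. k(k(cons(e, cons(e, k(e, b))), b), b)  →  k(cons(e, k(e, b)), b)   [R7 at 1]
2. k(cons(e, k(e, b)), b)  →  k(e, b)   [R7 at ε]
3. k(e, b)  →  b   [R4 at ε]

b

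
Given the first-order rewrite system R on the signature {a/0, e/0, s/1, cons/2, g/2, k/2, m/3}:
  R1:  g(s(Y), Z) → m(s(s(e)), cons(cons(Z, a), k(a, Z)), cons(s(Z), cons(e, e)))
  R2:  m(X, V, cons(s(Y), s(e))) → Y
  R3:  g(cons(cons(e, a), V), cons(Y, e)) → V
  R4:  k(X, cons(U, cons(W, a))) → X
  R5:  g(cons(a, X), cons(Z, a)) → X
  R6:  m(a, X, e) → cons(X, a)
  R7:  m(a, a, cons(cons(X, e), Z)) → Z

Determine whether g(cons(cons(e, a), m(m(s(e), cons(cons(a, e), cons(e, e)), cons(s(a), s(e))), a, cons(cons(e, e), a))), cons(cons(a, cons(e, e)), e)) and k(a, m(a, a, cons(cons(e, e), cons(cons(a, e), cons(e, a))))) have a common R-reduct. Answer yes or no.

yes — NF(t₁) = a, NF(t₂) = a

Reduce t₁ = g(cons(cons(e, a), m(m(s(e), cons(cons(a, e), cons(e, e)), cons(s(a), s(e))), a, cons(cons(e, e), a))), cons(cons(a, cons(e, e)), e)):
1. g(cons(cons(e, a), m(m(s(e), cons(cons(a, e), cons(e, e)), cons(s(a), s(e))), a, cons(cons(e, e), a))), cons(cons(a, cons(e, e)), e))  →  m(m(s(e), cons(cons(a, e), cons(e, e)), cons(s(a), s(e))), a, cons(cons(e, e), a))   [R3 at ε]
2. m(m(s(e), cons(cons(a, e), cons(e, e)), cons(s(a), s(e))), a, cons(cons(e, e), a))  →  m(a, a, cons(cons(e, e), a))   [R2 at 1]
3. m(a, a, cons(cons(e, e), a))  →  a   [R7 at ε]

Reduce t₂ = k(a, m(a, a, cons(cons(e, e), cons(cons(a, e), cons(e, a))))):
1. k(a, m(a, a, cons(cons(e, e), cons(cons(a, e), cons(e, a)))))  →  k(a, cons(cons(a, e), cons(e, a)))   [R7 at 2]
2. k(a, cons(cons(a, e), cons(e, a)))  →  a   [R4 at ε]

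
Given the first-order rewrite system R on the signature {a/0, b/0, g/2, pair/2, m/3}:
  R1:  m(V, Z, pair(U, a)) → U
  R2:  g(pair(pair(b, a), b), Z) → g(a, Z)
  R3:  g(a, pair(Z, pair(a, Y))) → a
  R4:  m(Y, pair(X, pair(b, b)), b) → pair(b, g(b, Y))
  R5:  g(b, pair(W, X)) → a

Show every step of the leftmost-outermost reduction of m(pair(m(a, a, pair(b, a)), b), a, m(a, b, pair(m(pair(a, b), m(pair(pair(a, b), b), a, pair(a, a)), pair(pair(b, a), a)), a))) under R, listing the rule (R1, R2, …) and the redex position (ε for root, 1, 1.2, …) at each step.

1. m(pair(m(a, a, pair(b, a)), b), a, m(a, b, pair(m(pair(a, b), m(pair(pair(a, b), b), a, pair(a, a)), pair(pair(b, a), a)), a)))  →  m(pair(b, b), a, m(a, b, pair(m(pair(a, b), m(pair(pair(a, b), b), a, pair(a, a)), pair(pair(b, a), a)), a)))   [R1 at 1.1]
2. m(pair(b, b), a, m(a, b, pair(m(pair(a, b), m(pair(pair(a, b), b), a, pair(a, a)), pair(pair(b, a), a)), a)))  →  m(pair(b, b), a, m(pair(a, b), m(pair(pair(a, b), b), a, pair(a, a)), pair(pair(b, a), a)))   [R1 at 3]
3. m(pair(b, b), a, m(pair(a, b), m(pair(pair(a, b), b), a, pair(a, a)), pair(pair(b, a), a)))  →  m(pair(b, b), a, pair(b, a))   [R1 at 3]
4. m(pair(b, b), a, pair(b, a))  →  b   [R1 at ε]

b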